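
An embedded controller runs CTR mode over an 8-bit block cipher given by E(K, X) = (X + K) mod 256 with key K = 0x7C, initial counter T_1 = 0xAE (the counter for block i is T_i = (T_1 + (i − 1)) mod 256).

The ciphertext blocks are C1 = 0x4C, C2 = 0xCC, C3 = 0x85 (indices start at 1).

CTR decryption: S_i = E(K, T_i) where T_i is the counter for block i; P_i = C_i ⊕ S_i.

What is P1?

P1: T = 0xAE, S = E(K, T) = 0x2A; 0x4C ⊕ 0x2A = 0x66.

P1 = 0x66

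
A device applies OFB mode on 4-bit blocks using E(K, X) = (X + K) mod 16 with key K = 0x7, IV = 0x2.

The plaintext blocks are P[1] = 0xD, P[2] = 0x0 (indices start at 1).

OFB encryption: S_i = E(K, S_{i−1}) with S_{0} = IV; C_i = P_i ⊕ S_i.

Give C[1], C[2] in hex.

C[1] = 0x4, C[2] = 0x0

C[1]: S = E(K, 0x2) = 0x9; 0xD ⊕ 0x9 = 0x4.
C[2]: S = E(K, 0x9) = 0x0; 0x0 ⊕ 0x0 = 0x0.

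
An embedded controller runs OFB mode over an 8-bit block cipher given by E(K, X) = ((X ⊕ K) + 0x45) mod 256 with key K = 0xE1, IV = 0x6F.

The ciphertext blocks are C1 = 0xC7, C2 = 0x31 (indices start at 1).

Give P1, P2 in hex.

P1 = 0x14, P2 = 0x46

OFB decryption: S_i = E(K, S_{i−1}) with S_{0} = IV; P_i = C_i ⊕ S_i.
P1: S = E(K, 0x6F) = 0xD3; 0xC7 ⊕ 0xD3 = 0x14.
P2: S = E(K, 0xD3) = 0x77; 0x31 ⊕ 0x77 = 0x46.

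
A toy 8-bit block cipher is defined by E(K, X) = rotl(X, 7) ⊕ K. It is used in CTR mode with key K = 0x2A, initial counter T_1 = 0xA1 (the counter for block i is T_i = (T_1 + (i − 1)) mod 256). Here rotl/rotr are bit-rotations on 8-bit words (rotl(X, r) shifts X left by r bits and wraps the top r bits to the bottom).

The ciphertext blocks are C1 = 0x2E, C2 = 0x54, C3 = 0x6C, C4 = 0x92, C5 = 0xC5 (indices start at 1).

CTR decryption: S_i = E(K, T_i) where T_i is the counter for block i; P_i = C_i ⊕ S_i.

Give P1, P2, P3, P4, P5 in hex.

P1 = 0xD4, P2 = 0x2F, P3 = 0x97, P4 = 0xEA, P5 = 0x3D

P1: T = 0xA1, S = E(K, T) = 0xFA; 0x2E ⊕ 0xFA = 0xD4.
P2: T = 0xA2, S = E(K, T) = 0x7B; 0x54 ⊕ 0x7B = 0x2F.
P3: T = 0xA3, S = E(K, T) = 0xFB; 0x6C ⊕ 0xFB = 0x97.
P4: T = 0xA4, S = E(K, T) = 0x78; 0x92 ⊕ 0x78 = 0xEA.
P5: T = 0xA5, S = E(K, T) = 0xF8; 0xC5 ⊕ 0xF8 = 0x3D.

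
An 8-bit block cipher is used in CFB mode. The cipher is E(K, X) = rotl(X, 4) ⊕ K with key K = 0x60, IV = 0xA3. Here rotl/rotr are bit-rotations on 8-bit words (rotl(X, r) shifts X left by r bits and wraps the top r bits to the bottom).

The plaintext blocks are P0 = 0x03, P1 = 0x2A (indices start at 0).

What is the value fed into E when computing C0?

0xA3

CFB encryption: C_i = P_i ⊕ E(K, C_{i−1}), with C_{−1} = IV.
C0: E(K, 0xA3) = 0x5A; 0x03 ⊕ 0x5A = 0x59.
So the input to E for block 0 is 0xA3.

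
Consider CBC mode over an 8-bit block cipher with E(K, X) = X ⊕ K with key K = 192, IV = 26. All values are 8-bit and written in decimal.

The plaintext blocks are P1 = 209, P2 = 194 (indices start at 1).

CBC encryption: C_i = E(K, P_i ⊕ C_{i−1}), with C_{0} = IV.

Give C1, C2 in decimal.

C1: P1 ⊕ 26 = 203; E(K, 203) = 11.
C2: P2 ⊕ 11 = 201; E(K, 201) = 9.

C1 = 11, C2 = 9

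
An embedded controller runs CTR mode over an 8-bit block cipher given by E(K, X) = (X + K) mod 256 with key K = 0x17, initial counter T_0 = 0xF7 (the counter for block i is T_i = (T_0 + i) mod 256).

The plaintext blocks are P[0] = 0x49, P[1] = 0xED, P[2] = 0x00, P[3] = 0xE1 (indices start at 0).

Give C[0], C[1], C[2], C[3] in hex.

CTR encryption: S_i = E(K, T_i) where T_i is the counter for block i; C_i = P_i ⊕ S_i.
C[0]: T = 0xF7, S = E(K, T) = 0x0E; 0x49 ⊕ 0x0E = 0x47.
C[1]: T = 0xF8, S = E(K, T) = 0x0F; 0xED ⊕ 0x0F = 0xE2.
C[2]: T = 0xF9, S = E(K, T) = 0x10; 0x00 ⊕ 0x10 = 0x10.
C[3]: T = 0xFA, S = E(K, T) = 0x11; 0xE1 ⊕ 0x11 = 0xF0.

C[0] = 0x47, C[1] = 0xE2, C[2] = 0x10, C[3] = 0xF0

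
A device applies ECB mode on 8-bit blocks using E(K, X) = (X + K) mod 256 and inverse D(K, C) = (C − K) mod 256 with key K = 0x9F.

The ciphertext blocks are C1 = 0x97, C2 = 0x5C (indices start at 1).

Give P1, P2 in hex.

ECB decryption: P_i = D(K, C_i).
P1: D(K, 0x97) = 0xF8.
P2: D(K, 0x5C) = 0xBD.

P1 = 0xF8, P2 = 0xBD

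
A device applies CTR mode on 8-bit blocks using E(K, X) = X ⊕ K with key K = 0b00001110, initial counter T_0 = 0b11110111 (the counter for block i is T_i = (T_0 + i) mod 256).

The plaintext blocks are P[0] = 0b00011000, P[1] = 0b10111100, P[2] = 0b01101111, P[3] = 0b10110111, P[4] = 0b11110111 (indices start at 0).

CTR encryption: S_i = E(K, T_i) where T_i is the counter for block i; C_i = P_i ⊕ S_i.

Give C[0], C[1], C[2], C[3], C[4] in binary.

C[0]: T = 0b11110111, S = E(K, T) = 0b11111001; 0b00011000 ⊕ 0b11111001 = 0b11100001.
C[1]: T = 0b11111000, S = E(K, T) = 0b11110110; 0b10111100 ⊕ 0b11110110 = 0b01001010.
C[2]: T = 0b11111001, S = E(K, T) = 0b11110111; 0b01101111 ⊕ 0b11110111 = 0b10011000.
C[3]: T = 0b11111010, S = E(K, T) = 0b11110100; 0b10110111 ⊕ 0b11110100 = 0b01000011.
C[4]: T = 0b11111011, S = E(K, T) = 0b11110101; 0b11110111 ⊕ 0b11110101 = 0b00000010.

C[0] = 0b11100001, C[1] = 0b01001010, C[2] = 0b10011000, C[3] = 0b01000011, C[4] = 0b00000010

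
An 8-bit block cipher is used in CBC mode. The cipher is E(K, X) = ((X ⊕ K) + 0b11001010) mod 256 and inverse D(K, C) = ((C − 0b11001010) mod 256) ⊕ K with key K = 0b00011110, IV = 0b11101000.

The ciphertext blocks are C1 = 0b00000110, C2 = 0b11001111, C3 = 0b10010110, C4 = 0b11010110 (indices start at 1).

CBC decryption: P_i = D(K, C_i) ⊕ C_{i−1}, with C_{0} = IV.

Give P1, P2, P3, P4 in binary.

P1: D(K, 0b00000110) = 0b00100010; 0b00100010 ⊕ 0b11101000 = 0b11001010.
P2: D(K, 0b11001111) = 0b00011011; 0b00011011 ⊕ 0b00000110 = 0b00011101.
P3: D(K, 0b10010110) = 0b11010010; 0b11010010 ⊕ 0b11001111 = 0b00011101.
P4: D(K, 0b11010110) = 0b00010010; 0b00010010 ⊕ 0b10010110 = 0b10000100.

P1 = 0b11001010, P2 = 0b00011101, P3 = 0b00011101, P4 = 0b10000100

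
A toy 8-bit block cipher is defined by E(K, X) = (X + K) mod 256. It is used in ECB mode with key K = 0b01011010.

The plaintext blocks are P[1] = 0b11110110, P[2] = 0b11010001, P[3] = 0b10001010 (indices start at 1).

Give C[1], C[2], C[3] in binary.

ECB encryption: C_i = E(K, P_i).
C[1]: E(K, 0b11110110) = 0b01010000.
C[2]: E(K, 0b11010001) = 0b00101011.
C[3]: E(K, 0b10001010) = 0b11100100.

C[1] = 0b01010000, C[2] = 0b00101011, C[3] = 0b11100100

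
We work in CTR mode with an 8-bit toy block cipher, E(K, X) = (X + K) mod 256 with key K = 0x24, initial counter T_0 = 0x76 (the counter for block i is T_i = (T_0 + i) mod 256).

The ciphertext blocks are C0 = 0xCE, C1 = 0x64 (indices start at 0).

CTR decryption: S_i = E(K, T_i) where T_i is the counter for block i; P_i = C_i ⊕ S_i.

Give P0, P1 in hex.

P0 = 0x54, P1 = 0xFF

P0: T = 0x76, S = E(K, T) = 0x9A; 0xCE ⊕ 0x9A = 0x54.
P1: T = 0x77, S = E(K, T) = 0x9B; 0x64 ⊕ 0x9B = 0xFF.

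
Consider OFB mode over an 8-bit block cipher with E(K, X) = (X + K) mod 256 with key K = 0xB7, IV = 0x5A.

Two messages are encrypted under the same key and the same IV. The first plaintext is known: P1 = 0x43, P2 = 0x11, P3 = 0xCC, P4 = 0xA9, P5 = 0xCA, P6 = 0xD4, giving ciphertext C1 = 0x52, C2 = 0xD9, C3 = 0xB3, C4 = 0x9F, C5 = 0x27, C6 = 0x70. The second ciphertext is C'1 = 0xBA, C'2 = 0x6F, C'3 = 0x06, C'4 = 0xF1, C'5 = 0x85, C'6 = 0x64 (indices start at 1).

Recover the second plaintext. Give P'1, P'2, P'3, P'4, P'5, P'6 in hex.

P'1 = 0xAB, P'2 = 0xA7, P'3 = 0x79, P'4 = 0xC7, P'5 = 0x68, P'6 = 0xC0

In OFB with a reused IV, both messages share the same keystream S_i, so C_i ⊕ C'_i = P_i ⊕ P'_i and thus P'_i = P_i ⊕ C_i ⊕ C'_i.
P'1: 0x43 ⊕ 0x52 ⊕ 0xBA = 0xAB.
P'2: 0x11 ⊕ 0xD9 ⊕ 0x6F = 0xA7.
P'3: 0xCC ⊕ 0xB3 ⊕ 0x06 = 0x79.
P'4: 0xA9 ⊕ 0x9F ⊕ 0xF1 = 0xC7.
P'5: 0xCA ⊕ 0x27 ⊕ 0x85 = 0x68.
P'6: 0xD4 ⊕ 0x70 ⊕ 0x64 = 0xC0.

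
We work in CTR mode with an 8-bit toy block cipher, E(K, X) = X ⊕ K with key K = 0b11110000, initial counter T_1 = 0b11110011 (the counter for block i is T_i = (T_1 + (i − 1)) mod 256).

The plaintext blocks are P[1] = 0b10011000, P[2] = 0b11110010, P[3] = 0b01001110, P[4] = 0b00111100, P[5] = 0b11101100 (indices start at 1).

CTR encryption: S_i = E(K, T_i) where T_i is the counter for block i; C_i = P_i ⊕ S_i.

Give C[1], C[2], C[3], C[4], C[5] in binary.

C[1] = 0b10011011, C[2] = 0b11110110, C[3] = 0b01001011, C[4] = 0b00111010, C[5] = 0b11101011

C[1]: T = 0b11110011, S = E(K, T) = 0b00000011; 0b10011000 ⊕ 0b00000011 = 0b10011011.
C[2]: T = 0b11110100, S = E(K, T) = 0b00000100; 0b11110010 ⊕ 0b00000100 = 0b11110110.
C[3]: T = 0b11110101, S = E(K, T) = 0b00000101; 0b01001110 ⊕ 0b00000101 = 0b01001011.
C[4]: T = 0b11110110, S = E(K, T) = 0b00000110; 0b00111100 ⊕ 0b00000110 = 0b00111010.
C[5]: T = 0b11110111, S = E(K, T) = 0b00000111; 0b11101100 ⊕ 0b00000111 = 0b11101011.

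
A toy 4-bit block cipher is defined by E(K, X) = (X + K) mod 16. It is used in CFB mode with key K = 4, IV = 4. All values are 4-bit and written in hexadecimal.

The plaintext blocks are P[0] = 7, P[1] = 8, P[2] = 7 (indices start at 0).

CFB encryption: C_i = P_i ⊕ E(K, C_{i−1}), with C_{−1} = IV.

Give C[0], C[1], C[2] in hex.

C[0]: E(K, 4) = 8; 7 ⊕ 8 = F.
C[1]: E(K, F) = 3; 8 ⊕ 3 = B.
C[2]: E(K, B) = F; 7 ⊕ F = 8.

C[0] = F, C[1] = B, C[2] = 8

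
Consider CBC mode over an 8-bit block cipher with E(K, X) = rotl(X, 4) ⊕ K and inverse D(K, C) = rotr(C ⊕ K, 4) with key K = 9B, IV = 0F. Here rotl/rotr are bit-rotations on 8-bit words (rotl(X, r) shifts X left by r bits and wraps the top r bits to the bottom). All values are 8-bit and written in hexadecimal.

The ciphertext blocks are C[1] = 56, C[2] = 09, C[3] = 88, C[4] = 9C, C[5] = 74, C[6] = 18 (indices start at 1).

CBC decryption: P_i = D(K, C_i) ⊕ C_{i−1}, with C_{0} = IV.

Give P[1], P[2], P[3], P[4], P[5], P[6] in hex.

P[1]: D(K, 56) = DC; DC ⊕ 0F = D3.
P[2]: D(K, 09) = 29; 29 ⊕ 56 = 7F.
P[3]: D(K, 88) = 31; 31 ⊕ 09 = 38.
P[4]: D(K, 9C) = 70; 70 ⊕ 88 = F8.
P[5]: D(K, 74) = FE; FE ⊕ 9C = 62.
P[6]: D(K, 18) = 38; 38 ⊕ 74 = 4C.

P[1] = D3, P[2] = 7F, P[3] = 38, P[4] = F8, P[5] = 62, P[6] = 4C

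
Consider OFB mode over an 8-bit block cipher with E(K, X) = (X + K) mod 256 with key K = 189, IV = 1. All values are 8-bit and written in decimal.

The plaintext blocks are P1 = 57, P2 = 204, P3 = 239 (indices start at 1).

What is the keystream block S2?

123

OFB encryption: S_i = E(K, S_{i−1}) with S_{0} = IV; C_i = P_i ⊕ S_i.
C1: S = E(K, 1) = 190; 57 ⊕ 190 = 135.
C2: S = E(K, 190) = 123; 204 ⊕ 123 = 183.
So S2 = 123.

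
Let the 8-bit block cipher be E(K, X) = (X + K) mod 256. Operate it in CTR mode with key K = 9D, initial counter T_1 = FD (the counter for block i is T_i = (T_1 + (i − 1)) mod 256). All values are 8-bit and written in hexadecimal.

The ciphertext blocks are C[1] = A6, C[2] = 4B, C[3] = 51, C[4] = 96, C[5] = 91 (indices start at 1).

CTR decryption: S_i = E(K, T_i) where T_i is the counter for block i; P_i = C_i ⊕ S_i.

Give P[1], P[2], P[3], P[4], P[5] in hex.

P[1] = 3C, P[2] = D0, P[3] = CD, P[4] = 0B, P[5] = 0F

P[1]: T = FD, S = E(K, T) = 9A; A6 ⊕ 9A = 3C.
P[2]: T = FE, S = E(K, T) = 9B; 4B ⊕ 9B = D0.
P[3]: T = FF, S = E(K, T) = 9C; 51 ⊕ 9C = CD.
P[4]: T = 00, S = E(K, T) = 9D; 96 ⊕ 9D = 0B.
P[5]: T = 01, S = E(K, T) = 9E; 91 ⊕ 9E = 0F.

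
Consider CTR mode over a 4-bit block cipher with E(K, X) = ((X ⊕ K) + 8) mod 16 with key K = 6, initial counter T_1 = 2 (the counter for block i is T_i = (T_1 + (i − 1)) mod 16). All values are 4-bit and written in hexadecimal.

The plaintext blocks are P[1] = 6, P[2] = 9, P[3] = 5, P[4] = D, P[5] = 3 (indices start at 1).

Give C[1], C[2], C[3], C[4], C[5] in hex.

CTR encryption: S_i = E(K, T_i) where T_i is the counter for block i; C_i = P_i ⊕ S_i.
C[1]: T = 2, S = E(K, T) = C; 6 ⊕ C = A.
C[2]: T = 3, S = E(K, T) = D; 9 ⊕ D = 4.
C[3]: T = 4, S = E(K, T) = A; 5 ⊕ A = F.
C[4]: T = 5, S = E(K, T) = B; D ⊕ B = 6.
C[5]: T = 6, S = E(K, T) = 8; 3 ⊕ 8 = B.

C[1] = A, C[2] = 4, C[3] = F, C[4] = 6, C[5] = B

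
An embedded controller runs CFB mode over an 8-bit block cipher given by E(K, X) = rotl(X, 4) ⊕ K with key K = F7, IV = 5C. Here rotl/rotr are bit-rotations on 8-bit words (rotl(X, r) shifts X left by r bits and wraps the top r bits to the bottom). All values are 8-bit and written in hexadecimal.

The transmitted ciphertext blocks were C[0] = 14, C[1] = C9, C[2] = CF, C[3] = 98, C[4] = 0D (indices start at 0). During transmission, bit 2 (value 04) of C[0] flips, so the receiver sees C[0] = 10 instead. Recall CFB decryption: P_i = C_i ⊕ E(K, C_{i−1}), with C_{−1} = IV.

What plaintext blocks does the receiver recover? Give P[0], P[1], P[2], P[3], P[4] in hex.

P[0] = 22, P[1] = 3F, P[2] = A4, P[3] = 93, P[4] = 73

Only C[0] changed, to 10. In CFB, a change in C_i flips the same bit in P_i and garbles P_{i+1}. Decrypting the received ciphertext:
P[0]: E(K, 5C) = 32; 10 ⊕ 32 = 22.
P[1]: E(K, 10) = F6; C9 ⊕ F6 = 3F.
P[2]: E(K, C9) = 6B; CF ⊕ 6B = A4.
P[3]: E(K, CF) = 0B; 98 ⊕ 0B = 93.
P[4]: E(K, 98) = 7E; 0D ⊕ 7E = 73.
Blocks that differ from the original plaintext: P[0], P[1].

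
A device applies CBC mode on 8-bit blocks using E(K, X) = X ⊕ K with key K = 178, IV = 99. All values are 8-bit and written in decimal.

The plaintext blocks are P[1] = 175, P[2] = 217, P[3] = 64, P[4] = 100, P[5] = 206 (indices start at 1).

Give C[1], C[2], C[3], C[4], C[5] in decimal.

C[1] = 126, C[2] = 21, C[3] = 231, C[4] = 49, C[5] = 77

CBC encryption: C_i = E(K, P_i ⊕ C_{i−1}), with C_{0} = IV.
C[1]: P[1] ⊕ 99 = 204; E(K, 204) = 126.
C[2]: P[2] ⊕ 126 = 167; E(K, 167) = 21.
C[3]: P[3] ⊕ 21 = 85; E(K, 85) = 231.
C[4]: P[4] ⊕ 231 = 131; E(K, 131) = 49.
C[5]: P[5] ⊕ 49 = 255; E(K, 255) = 77.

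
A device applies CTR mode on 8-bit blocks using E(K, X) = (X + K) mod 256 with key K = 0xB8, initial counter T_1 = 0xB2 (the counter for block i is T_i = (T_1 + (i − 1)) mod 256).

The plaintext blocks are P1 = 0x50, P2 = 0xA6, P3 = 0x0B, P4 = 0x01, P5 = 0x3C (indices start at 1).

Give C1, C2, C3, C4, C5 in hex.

C1 = 0x3A, C2 = 0xCD, C3 = 0x67, C4 = 0x6C, C5 = 0x52

CTR encryption: S_i = E(K, T_i) where T_i is the counter for block i; C_i = P_i ⊕ S_i.
C1: T = 0xB2, S = E(K, T) = 0x6A; 0x50 ⊕ 0x6A = 0x3A.
C2: T = 0xB3, S = E(K, T) = 0x6B; 0xA6 ⊕ 0x6B = 0xCD.
C3: T = 0xB4, S = E(K, T) = 0x6C; 0x0B ⊕ 0x6C = 0x67.
C4: T = 0xB5, S = E(K, T) = 0x6D; 0x01 ⊕ 0x6D = 0x6C.
C5: T = 0xB6, S = E(K, T) = 0x6E; 0x3C ⊕ 0x6E = 0x52.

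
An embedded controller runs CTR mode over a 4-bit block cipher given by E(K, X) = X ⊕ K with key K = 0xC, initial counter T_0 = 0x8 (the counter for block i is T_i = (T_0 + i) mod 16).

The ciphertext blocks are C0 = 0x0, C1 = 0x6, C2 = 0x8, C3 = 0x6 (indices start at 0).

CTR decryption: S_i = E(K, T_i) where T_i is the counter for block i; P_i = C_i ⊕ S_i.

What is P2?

P2 = 0xE

P2: T = 0xA, S = E(K, T) = 0x6; 0x8 ⊕ 0x6 = 0xE.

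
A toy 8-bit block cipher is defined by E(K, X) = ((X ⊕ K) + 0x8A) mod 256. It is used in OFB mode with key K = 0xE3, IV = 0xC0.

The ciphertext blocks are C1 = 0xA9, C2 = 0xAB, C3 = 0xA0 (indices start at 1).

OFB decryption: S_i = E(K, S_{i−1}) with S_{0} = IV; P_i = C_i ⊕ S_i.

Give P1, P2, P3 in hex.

P1: S = E(K, 0xC0) = 0xAD; 0xA9 ⊕ 0xAD = 0x04.
P2: S = E(K, 0xAD) = 0xD8; 0xAB ⊕ 0xD8 = 0x73.
P3: S = E(K, 0xD8) = 0xC5; 0xA0 ⊕ 0xC5 = 0x65.

P1 = 0x04, P2 = 0x73, P3 = 0x65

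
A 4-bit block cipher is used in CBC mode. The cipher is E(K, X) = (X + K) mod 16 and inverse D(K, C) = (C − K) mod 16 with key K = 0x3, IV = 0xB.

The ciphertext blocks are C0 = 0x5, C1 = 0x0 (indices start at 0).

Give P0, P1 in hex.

P0 = 0x9, P1 = 0x8

CBC decryption: P_i = D(K, C_i) ⊕ C_{i−1}, with C_{−1} = IV.
P0: D(K, 0x5) = 0x2; 0x2 ⊕ 0xB = 0x9.
P1: D(K, 0x0) = 0xD; 0xD ⊕ 0x5 = 0x8.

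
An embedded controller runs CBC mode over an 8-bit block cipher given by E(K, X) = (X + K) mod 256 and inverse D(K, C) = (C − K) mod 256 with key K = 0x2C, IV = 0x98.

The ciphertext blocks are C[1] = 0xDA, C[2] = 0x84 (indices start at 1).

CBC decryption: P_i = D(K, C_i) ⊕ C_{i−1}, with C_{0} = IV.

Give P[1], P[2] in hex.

P[1]: D(K, 0xDA) = 0xAE; 0xAE ⊕ 0x98 = 0x36.
P[2]: D(K, 0x84) = 0x58; 0x58 ⊕ 0xDA = 0x82.

P[1] = 0x36, P[2] = 0x82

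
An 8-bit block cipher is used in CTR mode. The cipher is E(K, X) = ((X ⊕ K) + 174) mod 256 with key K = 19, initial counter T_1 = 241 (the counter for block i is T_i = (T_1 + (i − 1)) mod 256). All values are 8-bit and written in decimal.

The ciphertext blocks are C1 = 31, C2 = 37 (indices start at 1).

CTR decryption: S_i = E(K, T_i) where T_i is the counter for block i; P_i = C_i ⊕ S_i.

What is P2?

P2 = 170

P2: T = 242, S = E(K, T) = 143; 37 ⊕ 143 = 170.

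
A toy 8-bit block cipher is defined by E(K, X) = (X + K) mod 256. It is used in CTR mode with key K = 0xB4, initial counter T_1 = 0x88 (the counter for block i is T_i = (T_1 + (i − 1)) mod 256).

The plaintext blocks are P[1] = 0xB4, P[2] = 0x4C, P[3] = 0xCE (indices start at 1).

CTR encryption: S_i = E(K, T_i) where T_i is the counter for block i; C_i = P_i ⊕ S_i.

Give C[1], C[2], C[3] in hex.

C[1] = 0x88, C[2] = 0x71, C[3] = 0xF0

C[1]: T = 0x88, S = E(K, T) = 0x3C; 0xB4 ⊕ 0x3C = 0x88.
C[2]: T = 0x89, S = E(K, T) = 0x3D; 0x4C ⊕ 0x3D = 0x71.
C[3]: T = 0x8A, S = E(K, T) = 0x3E; 0xCE ⊕ 0x3E = 0xF0.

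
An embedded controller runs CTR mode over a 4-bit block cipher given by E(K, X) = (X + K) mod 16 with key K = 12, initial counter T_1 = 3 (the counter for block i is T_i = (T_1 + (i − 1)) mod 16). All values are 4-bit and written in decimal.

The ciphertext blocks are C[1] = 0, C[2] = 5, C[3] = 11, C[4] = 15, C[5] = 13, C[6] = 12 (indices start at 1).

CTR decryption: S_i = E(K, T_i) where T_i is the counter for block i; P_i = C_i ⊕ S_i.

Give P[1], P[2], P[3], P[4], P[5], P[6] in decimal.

P[1]: T = 3, S = E(K, T) = 15; 0 ⊕ 15 = 15.
P[2]: T = 4, S = E(K, T) = 0; 5 ⊕ 0 = 5.
P[3]: T = 5, S = E(K, T) = 1; 11 ⊕ 1 = 10.
P[4]: T = 6, S = E(K, T) = 2; 15 ⊕ 2 = 13.
P[5]: T = 7, S = E(K, T) = 3; 13 ⊕ 3 = 14.
P[6]: T = 8, S = E(K, T) = 4; 12 ⊕ 4 = 8.

P[1] = 15, P[2] = 5, P[3] = 10, P[4] = 13, P[5] = 14, P[6] = 8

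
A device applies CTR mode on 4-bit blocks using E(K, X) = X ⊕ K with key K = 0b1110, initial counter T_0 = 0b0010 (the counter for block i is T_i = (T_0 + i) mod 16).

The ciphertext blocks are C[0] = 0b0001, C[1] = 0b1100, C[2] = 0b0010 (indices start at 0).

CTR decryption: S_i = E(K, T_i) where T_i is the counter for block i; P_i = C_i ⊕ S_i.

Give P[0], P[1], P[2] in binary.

P[0]: T = 0b0010, S = E(K, T) = 0b1100; 0b0001 ⊕ 0b1100 = 0b1101.
P[1]: T = 0b0011, S = E(K, T) = 0b1101; 0b1100 ⊕ 0b1101 = 0b0001.
P[2]: T = 0b0100, S = E(K, T) = 0b1010; 0b0010 ⊕ 0b1010 = 0b1000.

P[0] = 0b1101, P[1] = 0b0001, P[2] = 0b1000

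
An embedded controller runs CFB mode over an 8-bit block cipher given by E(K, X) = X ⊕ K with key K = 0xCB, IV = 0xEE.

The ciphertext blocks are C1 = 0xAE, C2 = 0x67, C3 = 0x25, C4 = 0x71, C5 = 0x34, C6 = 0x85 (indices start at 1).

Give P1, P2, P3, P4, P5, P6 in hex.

CFB decryption: P_i = C_i ⊕ E(K, C_{i−1}), with C_{0} = IV.
P1: E(K, 0xEE) = 0x25; 0xAE ⊕ 0x25 = 0x8B.
P2: E(K, 0xAE) = 0x65; 0x67 ⊕ 0x65 = 0x02.
P3: E(K, 0x67) = 0xAC; 0x25 ⊕ 0xAC = 0x89.
P4: E(K, 0x25) = 0xEE; 0x71 ⊕ 0xEE = 0x9F.
P5: E(K, 0x71) = 0xBA; 0x34 ⊕ 0xBA = 0x8E.
P6: E(K, 0x34) = 0xFF; 0x85 ⊕ 0xFF = 0x7A.

P1 = 0x8B, P2 = 0x02, P3 = 0x89, P4 = 0x9F, P5 = 0x8E, P6 = 0x7A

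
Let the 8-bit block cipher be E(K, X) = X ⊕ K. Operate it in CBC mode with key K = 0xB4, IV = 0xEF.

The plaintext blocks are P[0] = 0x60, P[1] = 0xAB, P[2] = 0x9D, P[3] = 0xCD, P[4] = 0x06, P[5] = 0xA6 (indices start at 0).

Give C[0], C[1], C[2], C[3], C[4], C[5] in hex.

C[0] = 0x3B, C[1] = 0x24, C[2] = 0x0D, C[3] = 0x74, C[4] = 0xC6, C[5] = 0xD4

CBC encryption: C_i = E(K, P_i ⊕ C_{i−1}), with C_{−1} = IV.
C[0]: P[0] ⊕ 0xEF = 0x8F; E(K, 0x8F) = 0x3B.
C[1]: P[1] ⊕ 0x3B = 0x90; E(K, 0x90) = 0x24.
C[2]: P[2] ⊕ 0x24 = 0xB9; E(K, 0xB9) = 0x0D.
C[3]: P[3] ⊕ 0x0D = 0xC0; E(K, 0xC0) = 0x74.
C[4]: P[4] ⊕ 0x74 = 0x72; E(K, 0x72) = 0xC6.
C[5]: P[5] ⊕ 0xC6 = 0x60; E(K, 0x60) = 0xD4.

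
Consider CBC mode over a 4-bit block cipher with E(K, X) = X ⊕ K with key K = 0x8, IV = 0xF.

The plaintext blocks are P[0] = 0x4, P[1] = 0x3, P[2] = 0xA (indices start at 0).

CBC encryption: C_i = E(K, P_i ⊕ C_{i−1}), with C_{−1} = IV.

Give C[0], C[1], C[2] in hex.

C[0]: P[0] ⊕ 0xF = 0xB; E(K, 0xB) = 0x3.
C[1]: P[1] ⊕ 0x3 = 0x0; E(K, 0x0) = 0x8.
C[2]: P[2] ⊕ 0x8 = 0x2; E(K, 0x2) = 0xA.

C[0] = 0x3, C[1] = 0x8, C[2] = 0xA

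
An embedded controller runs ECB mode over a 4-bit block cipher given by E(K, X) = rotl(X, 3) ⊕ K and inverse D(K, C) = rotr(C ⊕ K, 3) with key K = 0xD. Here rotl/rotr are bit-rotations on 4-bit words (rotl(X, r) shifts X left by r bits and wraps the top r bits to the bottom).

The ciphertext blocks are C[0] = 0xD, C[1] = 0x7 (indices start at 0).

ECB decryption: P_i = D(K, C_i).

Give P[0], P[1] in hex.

P[0] = 0x0, P[1] = 0x5

P[0]: D(K, 0xD) = 0x0.
P[1]: D(K, 0x7) = 0x5.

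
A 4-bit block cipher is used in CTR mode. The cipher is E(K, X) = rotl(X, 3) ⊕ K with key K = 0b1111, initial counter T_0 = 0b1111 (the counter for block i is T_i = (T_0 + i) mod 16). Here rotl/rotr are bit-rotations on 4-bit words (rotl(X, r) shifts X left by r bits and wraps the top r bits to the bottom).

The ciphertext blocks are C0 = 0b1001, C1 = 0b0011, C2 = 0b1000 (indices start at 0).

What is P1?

CTR decryption: S_i = E(K, T_i) where T_i is the counter for block i; P_i = C_i ⊕ S_i.
P1: T = 0b0000, S = E(K, T) = 0b1111; 0b0011 ⊕ 0b1111 = 0b1100.

P1 = 0b1100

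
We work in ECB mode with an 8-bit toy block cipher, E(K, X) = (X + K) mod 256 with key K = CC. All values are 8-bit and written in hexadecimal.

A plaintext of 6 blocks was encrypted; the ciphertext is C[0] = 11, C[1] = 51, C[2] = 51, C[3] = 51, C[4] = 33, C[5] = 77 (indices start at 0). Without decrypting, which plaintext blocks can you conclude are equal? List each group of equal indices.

P[1] = P[2] = P[3]

ECB encrypts each block independently with the same key, so equal ciphertext blocks imply equal plaintext blocks.
C[1] = C[2] = C[3] = 51, so P[1] = P[2] = P[3].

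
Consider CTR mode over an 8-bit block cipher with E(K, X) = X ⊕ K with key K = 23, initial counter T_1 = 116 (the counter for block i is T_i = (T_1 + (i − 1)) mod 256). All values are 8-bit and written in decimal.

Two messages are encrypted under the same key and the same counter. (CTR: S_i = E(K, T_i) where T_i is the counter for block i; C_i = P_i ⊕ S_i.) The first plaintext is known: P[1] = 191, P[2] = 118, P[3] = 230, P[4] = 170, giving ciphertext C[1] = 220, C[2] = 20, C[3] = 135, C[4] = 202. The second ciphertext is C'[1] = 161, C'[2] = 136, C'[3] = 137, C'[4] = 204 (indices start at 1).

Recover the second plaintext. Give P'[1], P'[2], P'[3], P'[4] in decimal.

In CTR with a reused counter, both messages share the same keystream S_i, so C_i ⊕ C'_i = P_i ⊕ P'_i and thus P'_i = P_i ⊕ C_i ⊕ C'_i.
P'[1]: 191 ⊕ 220 ⊕ 161 = 194.
P'[2]: 118 ⊕ 20 ⊕ 136 = 234.
P'[3]: 230 ⊕ 135 ⊕ 137 = 232.
P'[4]: 170 ⊕ 202 ⊕ 204 = 172.

P'[1] = 194, P'[2] = 234, P'[3] = 232, P'[4] = 172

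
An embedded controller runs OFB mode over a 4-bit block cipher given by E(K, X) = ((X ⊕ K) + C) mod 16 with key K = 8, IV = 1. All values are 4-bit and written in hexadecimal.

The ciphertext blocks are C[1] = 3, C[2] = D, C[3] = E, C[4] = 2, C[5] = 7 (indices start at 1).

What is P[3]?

OFB decryption: S_i = E(K, S_{i−1}) with S_{0} = IV; P_i = C_i ⊕ S_i.
P[1]: S = E(K, 1) = 5; 3 ⊕ 5 = 6.
P[2]: S = E(K, 5) = 9; D ⊕ 9 = 4.
P[3]: S = E(K, 9) = D; E ⊕ D = 3.

P[3] = 3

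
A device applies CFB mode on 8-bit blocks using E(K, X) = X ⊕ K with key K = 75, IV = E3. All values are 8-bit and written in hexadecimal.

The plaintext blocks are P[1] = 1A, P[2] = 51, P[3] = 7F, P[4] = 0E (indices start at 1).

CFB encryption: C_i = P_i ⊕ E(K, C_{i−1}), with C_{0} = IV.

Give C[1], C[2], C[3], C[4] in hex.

C[1] = 8C, C[2] = A8, C[3] = A2, C[4] = D9

C[1]: E(K, E3) = 96; 1A ⊕ 96 = 8C.
C[2]: E(K, 8C) = F9; 51 ⊕ F9 = A8.
C[3]: E(K, A8) = DD; 7F ⊕ DD = A2.
C[4]: E(K, A2) = D7; 0E ⊕ D7 = D9.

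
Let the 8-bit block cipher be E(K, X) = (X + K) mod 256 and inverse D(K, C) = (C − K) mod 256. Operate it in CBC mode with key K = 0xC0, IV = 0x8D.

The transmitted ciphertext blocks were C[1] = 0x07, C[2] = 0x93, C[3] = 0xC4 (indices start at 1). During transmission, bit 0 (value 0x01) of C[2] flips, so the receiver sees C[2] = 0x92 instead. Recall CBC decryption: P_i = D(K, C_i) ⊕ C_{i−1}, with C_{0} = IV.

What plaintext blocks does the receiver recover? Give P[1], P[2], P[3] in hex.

P[1] = 0xCA, P[2] = 0xD5, P[3] = 0x96

Only C[2] changed, to 0x92. In CBC, a change in C_i garbles P_i and flips the same bit in P_{i+1}. Decrypting the received ciphertext:
P[1]: D(K, 0x07) = 0x47; 0x47 ⊕ 0x8D = 0xCA.
P[2]: D(K, 0x92) = 0xD2; 0xD2 ⊕ 0x07 = 0xD5.
P[3]: D(K, 0xC4) = 0x04; 0x04 ⊕ 0x92 = 0x96.
Blocks that differ from the original plaintext: P[2], P[3].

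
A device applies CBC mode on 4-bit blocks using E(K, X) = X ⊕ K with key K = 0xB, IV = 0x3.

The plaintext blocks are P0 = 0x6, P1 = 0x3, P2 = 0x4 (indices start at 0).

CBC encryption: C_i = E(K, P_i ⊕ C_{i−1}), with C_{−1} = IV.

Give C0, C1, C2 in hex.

C0 = 0xE, C1 = 0x6, C2 = 0x9

C0: P0 ⊕ 0x3 = 0x5; E(K, 0x5) = 0xE.
C1: P1 ⊕ 0xE = 0xD; E(K, 0xD) = 0x6.
C2: P2 ⊕ 0x6 = 0x2; E(K, 0x2) = 0x9.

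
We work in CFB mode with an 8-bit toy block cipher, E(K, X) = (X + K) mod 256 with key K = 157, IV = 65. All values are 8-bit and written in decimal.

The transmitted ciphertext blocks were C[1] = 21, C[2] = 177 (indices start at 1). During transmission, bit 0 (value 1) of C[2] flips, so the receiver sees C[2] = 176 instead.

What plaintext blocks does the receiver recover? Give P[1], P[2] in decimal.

P[1] = 203, P[2] = 2

CFB decryption: P_i = C_i ⊕ E(K, C_{i−1}), with C_{0} = IV.
Only C[2] changed, to 176. In CFB, a change in C_i flips the same bit in P_i and garbles P_{i+1}. Decrypting the received ciphertext:
P[1]: E(K, 65) = 222; 21 ⊕ 222 = 203.
P[2]: E(K, 21) = 178; 176 ⊕ 178 = 2.
Blocks that differ from the original plaintext: P[2].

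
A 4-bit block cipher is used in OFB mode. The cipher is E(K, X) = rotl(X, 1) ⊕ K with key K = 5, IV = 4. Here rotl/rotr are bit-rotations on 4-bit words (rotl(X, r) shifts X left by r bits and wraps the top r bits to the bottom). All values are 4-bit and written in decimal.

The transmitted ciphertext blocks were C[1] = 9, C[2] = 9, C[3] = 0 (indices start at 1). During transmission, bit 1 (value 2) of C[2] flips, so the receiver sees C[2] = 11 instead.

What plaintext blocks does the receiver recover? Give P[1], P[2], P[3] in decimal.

P[1] = 4, P[2] = 5, P[3] = 8

OFB decryption: S_i = E(K, S_{i−1}) with S_{0} = IV; P_i = C_i ⊕ S_i.
Only C[2] changed, to 11. In OFB, a change in C_i flips the same bit in P_i only; the keystream is unaffected. Decrypting the received ciphertext:
P[1]: S = E(K, 4) = 13; 9 ⊕ 13 = 4.
P[2]: S = E(K, 13) = 14; 11 ⊕ 14 = 5.
P[3]: S = E(K, 14) = 8; 0 ⊕ 8 = 8.
Blocks that differ from the original plaintext: P[2].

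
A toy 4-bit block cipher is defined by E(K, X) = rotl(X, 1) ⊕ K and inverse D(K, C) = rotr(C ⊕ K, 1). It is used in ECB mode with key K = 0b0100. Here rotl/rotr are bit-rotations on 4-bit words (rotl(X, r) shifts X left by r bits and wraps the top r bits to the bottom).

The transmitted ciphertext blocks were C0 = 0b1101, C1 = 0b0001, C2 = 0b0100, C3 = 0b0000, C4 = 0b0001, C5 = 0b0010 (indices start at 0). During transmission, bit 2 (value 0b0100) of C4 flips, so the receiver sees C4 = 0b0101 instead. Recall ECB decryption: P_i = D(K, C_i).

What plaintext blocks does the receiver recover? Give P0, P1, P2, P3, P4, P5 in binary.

P0 = 0b1100, P1 = 0b1010, P2 = 0b0000, P3 = 0b0010, P4 = 0b1000, P5 = 0b0011

Only C4 changed, to 0b0101. In ECB, a change in C_i affects only P_i. Decrypting the received ciphertext:
P0: D(K, 0b1101) = 0b1100.
P1: D(K, 0b0001) = 0b1010.
P2: D(K, 0b0100) = 0b0000.
P3: D(K, 0b0000) = 0b0010.
P4: D(K, 0b0101) = 0b1000.
P5: D(K, 0b0010) = 0b0011.
Blocks that differ from the original plaintext: P4.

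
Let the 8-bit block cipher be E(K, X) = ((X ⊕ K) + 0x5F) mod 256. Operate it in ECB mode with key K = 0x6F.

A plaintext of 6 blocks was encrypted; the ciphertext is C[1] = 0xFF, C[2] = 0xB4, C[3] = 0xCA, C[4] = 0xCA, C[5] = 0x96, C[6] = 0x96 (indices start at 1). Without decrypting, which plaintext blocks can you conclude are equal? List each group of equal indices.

P[3] = P[4]; P[5] = P[6]

ECB encrypts each block independently with the same key, so equal ciphertext blocks imply equal plaintext blocks.
C[3] = C[4] = 0xCA, so P[3] = P[4].
C[5] = C[6] = 0x96, so P[5] = P[6].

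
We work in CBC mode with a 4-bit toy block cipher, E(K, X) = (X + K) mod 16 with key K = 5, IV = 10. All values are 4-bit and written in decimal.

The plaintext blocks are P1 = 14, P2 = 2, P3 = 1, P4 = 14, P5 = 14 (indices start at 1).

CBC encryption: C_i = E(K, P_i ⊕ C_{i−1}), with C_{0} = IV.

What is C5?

C5 = 8

C1: P1 ⊕ 10 = 4; E(K, 4) = 9.
C2: P2 ⊕ 9 = 11; E(K, 11) = 0.
C3: P3 ⊕ 0 = 1; E(K, 1) = 6.
C4: P4 ⊕ 6 = 8; E(K, 8) = 13.
C5: P5 ⊕ 13 = 3; E(K, 3) = 8.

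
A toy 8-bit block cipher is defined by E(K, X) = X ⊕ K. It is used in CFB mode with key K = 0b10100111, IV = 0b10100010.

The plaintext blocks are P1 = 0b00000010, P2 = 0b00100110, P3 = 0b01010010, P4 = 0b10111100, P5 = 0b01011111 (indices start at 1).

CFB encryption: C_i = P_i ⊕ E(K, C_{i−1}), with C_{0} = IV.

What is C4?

C4 = 0b01101000

C1: E(K, 0b10100010) = 0b00000101; 0b00000010 ⊕ 0b00000101 = 0b00000111.
C2: E(K, 0b00000111) = 0b10100000; 0b00100110 ⊕ 0b10100000 = 0b10000110.
C3: E(K, 0b10000110) = 0b00100001; 0b01010010 ⊕ 0b00100001 = 0b01110011.
C4: E(K, 0b01110011) = 0b11010100; 0b10111100 ⊕ 0b11010100 = 0b01101000.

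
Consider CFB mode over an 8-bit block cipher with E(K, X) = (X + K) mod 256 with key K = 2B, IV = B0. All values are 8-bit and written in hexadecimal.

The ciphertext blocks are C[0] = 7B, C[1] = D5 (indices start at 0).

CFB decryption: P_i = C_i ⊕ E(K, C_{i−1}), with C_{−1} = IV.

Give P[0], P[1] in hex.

P[0] = A0, P[1] = 73

P[0]: E(K, B0) = DB; 7B ⊕ DB = A0.
P[1]: E(K, 7B) = A6; D5 ⊕ A6 = 73.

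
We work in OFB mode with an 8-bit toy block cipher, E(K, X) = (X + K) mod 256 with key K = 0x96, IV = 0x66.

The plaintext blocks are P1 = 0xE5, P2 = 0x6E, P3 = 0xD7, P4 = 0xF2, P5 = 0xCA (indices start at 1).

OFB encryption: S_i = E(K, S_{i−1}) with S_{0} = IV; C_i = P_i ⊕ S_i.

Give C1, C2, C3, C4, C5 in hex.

C1: S = E(K, 0x66) = 0xFC; 0xE5 ⊕ 0xFC = 0x19.
C2: S = E(K, 0xFC) = 0x92; 0x6E ⊕ 0x92 = 0xFC.
C3: S = E(K, 0x92) = 0x28; 0xD7 ⊕ 0x28 = 0xFF.
C4: S = E(K, 0x28) = 0xBE; 0xF2 ⊕ 0xBE = 0x4C.
C5: S = E(K, 0xBE) = 0x54; 0xCA ⊕ 0x54 = 0x9E.

C1 = 0x19, C2 = 0xFC, C3 = 0xFF, C4 = 0x4C, C5 = 0x9E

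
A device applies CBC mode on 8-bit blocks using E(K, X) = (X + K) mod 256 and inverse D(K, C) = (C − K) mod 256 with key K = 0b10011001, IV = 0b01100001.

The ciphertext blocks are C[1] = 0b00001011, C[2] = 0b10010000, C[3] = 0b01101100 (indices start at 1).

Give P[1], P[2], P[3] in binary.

P[1] = 0b00010011, P[2] = 0b11111100, P[3] = 0b01000011

CBC decryption: P_i = D(K, C_i) ⊕ C_{i−1}, with C_{0} = IV.
P[1]: D(K, 0b00001011) = 0b01110010; 0b01110010 ⊕ 0b01100001 = 0b00010011.
P[2]: D(K, 0b10010000) = 0b11110111; 0b11110111 ⊕ 0b00001011 = 0b11111100.
P[3]: D(K, 0b01101100) = 0b11010011; 0b11010011 ⊕ 0b10010000 = 0b01000011.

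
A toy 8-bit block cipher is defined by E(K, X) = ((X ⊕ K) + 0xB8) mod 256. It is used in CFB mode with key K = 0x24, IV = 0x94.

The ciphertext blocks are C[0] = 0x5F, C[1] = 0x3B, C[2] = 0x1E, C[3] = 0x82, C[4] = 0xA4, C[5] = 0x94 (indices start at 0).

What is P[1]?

P[1] = 0x08

CFB decryption: P_i = C_i ⊕ E(K, C_{i−1}), with C_{−1} = IV.
P[1]: E(K, 0x5F) = 0x33; 0x3B ⊕ 0x33 = 0x08.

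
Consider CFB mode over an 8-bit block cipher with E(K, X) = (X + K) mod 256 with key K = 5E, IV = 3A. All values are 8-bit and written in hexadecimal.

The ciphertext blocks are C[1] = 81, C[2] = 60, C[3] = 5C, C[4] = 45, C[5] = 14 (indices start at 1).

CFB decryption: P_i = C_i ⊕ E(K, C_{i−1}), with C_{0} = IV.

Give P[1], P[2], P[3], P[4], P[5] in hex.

P[1] = 19, P[2] = BF, P[3] = E2, P[4] = FF, P[5] = B7

P[1]: E(K, 3A) = 98; 81 ⊕ 98 = 19.
P[2]: E(K, 81) = DF; 60 ⊕ DF = BF.
P[3]: E(K, 60) = BE; 5C ⊕ BE = E2.
P[4]: E(K, 5C) = BA; 45 ⊕ BA = FF.
P[5]: E(K, 45) = A3; 14 ⊕ A3 = B7.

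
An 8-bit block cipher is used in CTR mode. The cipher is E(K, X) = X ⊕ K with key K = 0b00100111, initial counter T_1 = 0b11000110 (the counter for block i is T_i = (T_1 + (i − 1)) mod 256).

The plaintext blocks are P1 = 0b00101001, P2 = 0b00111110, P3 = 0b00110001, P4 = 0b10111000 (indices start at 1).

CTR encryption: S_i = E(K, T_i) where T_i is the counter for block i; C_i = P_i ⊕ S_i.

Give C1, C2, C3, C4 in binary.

C1 = 0b11001000, C2 = 0b11011110, C3 = 0b11011110, C4 = 0b01010110

C1: T = 0b11000110, S = E(K, T) = 0b11100001; 0b00101001 ⊕ 0b11100001 = 0b11001000.
C2: T = 0b11000111, S = E(K, T) = 0b11100000; 0b00111110 ⊕ 0b11100000 = 0b11011110.
C3: T = 0b11001000, S = E(K, T) = 0b11101111; 0b00110001 ⊕ 0b11101111 = 0b11011110.
C4: T = 0b11001001, S = E(K, T) = 0b11101110; 0b10111000 ⊕ 0b11101110 = 0b01010110.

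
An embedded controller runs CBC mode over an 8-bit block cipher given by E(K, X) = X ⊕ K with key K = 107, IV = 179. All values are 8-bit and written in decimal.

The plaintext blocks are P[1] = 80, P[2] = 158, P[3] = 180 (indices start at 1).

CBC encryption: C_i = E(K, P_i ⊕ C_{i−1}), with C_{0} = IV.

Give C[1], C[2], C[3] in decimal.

C[1] = 136, C[2] = 125, C[3] = 162

C[1]: P[1] ⊕ 179 = 227; E(K, 227) = 136.
C[2]: P[2] ⊕ 136 = 22; E(K, 22) = 125.
C[3]: P[3] ⊕ 125 = 201; E(K, 201) = 162.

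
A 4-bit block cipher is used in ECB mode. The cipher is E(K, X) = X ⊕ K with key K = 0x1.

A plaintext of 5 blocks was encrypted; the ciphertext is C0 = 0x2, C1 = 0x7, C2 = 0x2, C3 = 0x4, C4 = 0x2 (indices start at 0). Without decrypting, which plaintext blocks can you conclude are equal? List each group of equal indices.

ECB encrypts each block independently with the same key, so equal ciphertext blocks imply equal plaintext blocks.
C0 = C2 = C4 = 0x2, so P0 = P2 = P4.

P0 = P2 = P4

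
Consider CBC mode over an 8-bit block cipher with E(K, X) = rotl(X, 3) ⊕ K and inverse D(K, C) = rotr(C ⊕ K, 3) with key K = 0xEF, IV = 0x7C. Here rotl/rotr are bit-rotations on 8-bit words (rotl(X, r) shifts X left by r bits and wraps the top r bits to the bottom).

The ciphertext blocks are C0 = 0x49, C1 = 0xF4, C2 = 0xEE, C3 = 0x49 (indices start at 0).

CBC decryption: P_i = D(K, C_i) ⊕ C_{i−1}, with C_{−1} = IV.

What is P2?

P2 = 0xD4

P2: D(K, 0xEE) = 0x20; 0x20 ⊕ 0xF4 = 0xD4.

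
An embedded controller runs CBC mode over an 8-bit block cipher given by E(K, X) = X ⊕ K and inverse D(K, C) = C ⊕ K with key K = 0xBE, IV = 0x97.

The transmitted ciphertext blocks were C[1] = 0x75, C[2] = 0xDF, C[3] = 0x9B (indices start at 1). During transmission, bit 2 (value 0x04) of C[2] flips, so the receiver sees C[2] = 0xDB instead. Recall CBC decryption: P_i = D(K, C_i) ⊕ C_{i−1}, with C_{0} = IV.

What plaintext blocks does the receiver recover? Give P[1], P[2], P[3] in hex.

Only C[2] changed, to 0xDB. In CBC, a change in C_i garbles P_i and flips the same bit in P_{i+1}. Decrypting the received ciphertext:
P[1]: D(K, 0x75) = 0xCB; 0xCB ⊕ 0x97 = 0x5C.
P[2]: D(K, 0xDB) = 0x65; 0x65 ⊕ 0x75 = 0x10.
P[3]: D(K, 0x9B) = 0x25; 0x25 ⊕ 0xDB = 0xFE.
Blocks that differ from the original plaintext: P[2], P[3].

P[1] = 0x5C, P[2] = 0x10, P[3] = 0xFE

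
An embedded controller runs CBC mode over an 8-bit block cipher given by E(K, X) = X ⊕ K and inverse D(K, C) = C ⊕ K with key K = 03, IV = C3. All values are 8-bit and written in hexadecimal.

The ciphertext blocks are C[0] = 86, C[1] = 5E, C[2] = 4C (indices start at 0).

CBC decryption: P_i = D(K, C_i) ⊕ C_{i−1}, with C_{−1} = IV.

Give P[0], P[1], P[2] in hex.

P[0] = 46, P[1] = DB, P[2] = 11

P[0]: D(K, 86) = 85; 85 ⊕ C3 = 46.
P[1]: D(K, 5E) = 5D; 5D ⊕ 86 = DB.
P[2]: D(K, 4C) = 4F; 4F ⊕ 5E = 11.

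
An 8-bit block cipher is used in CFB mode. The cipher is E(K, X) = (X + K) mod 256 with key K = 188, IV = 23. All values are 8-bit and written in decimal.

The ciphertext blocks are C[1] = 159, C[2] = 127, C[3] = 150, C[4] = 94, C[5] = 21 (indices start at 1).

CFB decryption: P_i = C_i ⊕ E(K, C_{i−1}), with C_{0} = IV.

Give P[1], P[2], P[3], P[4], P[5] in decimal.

P[1]: E(K, 23) = 211; 159 ⊕ 211 = 76.
P[2]: E(K, 159) = 91; 127 ⊕ 91 = 36.
P[3]: E(K, 127) = 59; 150 ⊕ 59 = 173.
P[4]: E(K, 150) = 82; 94 ⊕ 82 = 12.
P[5]: E(K, 94) = 26; 21 ⊕ 26 = 15.

P[1] = 76, P[2] = 36, P[3] = 173, P[4] = 12, P[5] = 15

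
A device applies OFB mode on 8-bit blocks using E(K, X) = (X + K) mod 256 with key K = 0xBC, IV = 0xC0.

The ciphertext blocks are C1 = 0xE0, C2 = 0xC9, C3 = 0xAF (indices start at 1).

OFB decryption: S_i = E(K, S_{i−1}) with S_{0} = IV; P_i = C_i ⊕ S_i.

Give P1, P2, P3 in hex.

P1: S = E(K, 0xC0) = 0x7C; 0xE0 ⊕ 0x7C = 0x9C.
P2: S = E(K, 0x7C) = 0x38; 0xC9 ⊕ 0x38 = 0xF1.
P3: S = E(K, 0x38) = 0xF4; 0xAF ⊕ 0xF4 = 0x5B.

P1 = 0x9C, P2 = 0xF1, P3 = 0x5B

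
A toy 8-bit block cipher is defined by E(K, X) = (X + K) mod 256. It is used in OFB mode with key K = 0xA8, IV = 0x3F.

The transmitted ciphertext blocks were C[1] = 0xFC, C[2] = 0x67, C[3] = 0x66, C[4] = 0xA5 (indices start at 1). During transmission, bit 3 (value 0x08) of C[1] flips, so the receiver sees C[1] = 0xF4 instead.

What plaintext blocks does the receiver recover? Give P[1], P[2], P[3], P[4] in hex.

OFB decryption: S_i = E(K, S_{i−1}) with S_{0} = IV; P_i = C_i ⊕ S_i.
Only C[1] changed, to 0xF4. In OFB, a change in C_i flips the same bit in P_i only; the keystream is unaffected. Decrypting the received ciphertext:
P[1]: S = E(K, 0x3F) = 0xE7; 0xF4 ⊕ 0xE7 = 0x13.
P[2]: S = E(K, 0xE7) = 0x8F; 0x67 ⊕ 0x8F = 0xE8.
P[3]: S = E(K, 0x8F) = 0x37; 0x66 ⊕ 0x37 = 0x51.
P[4]: S = E(K, 0x37) = 0xDF; 0xA5 ⊕ 0xDF = 0x7A.
Blocks that differ from the original plaintext: P[1].

P[1] = 0x13, P[2] = 0xE8, P[3] = 0x51, P[4] = 0x7A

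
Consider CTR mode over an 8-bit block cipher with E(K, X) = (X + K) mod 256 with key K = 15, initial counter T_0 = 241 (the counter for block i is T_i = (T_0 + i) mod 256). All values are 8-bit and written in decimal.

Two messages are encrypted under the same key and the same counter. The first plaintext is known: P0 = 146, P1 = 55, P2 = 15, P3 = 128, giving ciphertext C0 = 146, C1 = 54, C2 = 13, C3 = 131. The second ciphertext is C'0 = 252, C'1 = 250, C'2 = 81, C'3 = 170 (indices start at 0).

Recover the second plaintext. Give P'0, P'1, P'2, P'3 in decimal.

P'0 = 252, P'1 = 251, P'2 = 83, P'3 = 169

In CTR with a reused counter, both messages share the same keystream S_i, so C_i ⊕ C'_i = P_i ⊕ P'_i and thus P'_i = P_i ⊕ C_i ⊕ C'_i.
P'0: 146 ⊕ 146 ⊕ 252 = 252.
P'1: 55 ⊕ 54 ⊕ 250 = 251.
P'2: 15 ⊕ 13 ⊕ 81 = 83.
P'3: 128 ⊕ 131 ⊕ 170 = 169.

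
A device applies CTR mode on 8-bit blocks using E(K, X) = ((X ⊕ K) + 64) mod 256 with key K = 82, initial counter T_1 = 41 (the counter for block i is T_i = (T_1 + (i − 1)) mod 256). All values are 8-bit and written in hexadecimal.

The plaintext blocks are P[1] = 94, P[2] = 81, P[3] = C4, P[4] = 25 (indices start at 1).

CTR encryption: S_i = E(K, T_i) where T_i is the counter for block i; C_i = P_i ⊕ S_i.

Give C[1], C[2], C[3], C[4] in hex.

C[1]: T = 41, S = E(K, T) = 27; 94 ⊕ 27 = B3.
C[2]: T = 42, S = E(K, T) = 24; 81 ⊕ 24 = A5.
C[3]: T = 43, S = E(K, T) = 25; C4 ⊕ 25 = E1.
C[4]: T = 44, S = E(K, T) = 2A; 25 ⊕ 2A = 0F.

C[1] = B3, C[2] = A5, C[3] = E1, C[4] = 0F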